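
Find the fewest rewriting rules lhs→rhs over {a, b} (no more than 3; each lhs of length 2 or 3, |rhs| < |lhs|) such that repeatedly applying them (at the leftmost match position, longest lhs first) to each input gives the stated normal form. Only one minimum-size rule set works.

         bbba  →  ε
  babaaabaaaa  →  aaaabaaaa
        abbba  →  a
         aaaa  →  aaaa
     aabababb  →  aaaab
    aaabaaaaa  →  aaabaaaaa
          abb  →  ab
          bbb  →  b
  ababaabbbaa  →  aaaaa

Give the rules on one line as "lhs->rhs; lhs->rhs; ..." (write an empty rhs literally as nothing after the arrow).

bab->a; bb->b; bba->

  | bbba => bba => ε
  | babaaabaaaa => aaaabaaaa
  | abbba => abba => a
  | aaaa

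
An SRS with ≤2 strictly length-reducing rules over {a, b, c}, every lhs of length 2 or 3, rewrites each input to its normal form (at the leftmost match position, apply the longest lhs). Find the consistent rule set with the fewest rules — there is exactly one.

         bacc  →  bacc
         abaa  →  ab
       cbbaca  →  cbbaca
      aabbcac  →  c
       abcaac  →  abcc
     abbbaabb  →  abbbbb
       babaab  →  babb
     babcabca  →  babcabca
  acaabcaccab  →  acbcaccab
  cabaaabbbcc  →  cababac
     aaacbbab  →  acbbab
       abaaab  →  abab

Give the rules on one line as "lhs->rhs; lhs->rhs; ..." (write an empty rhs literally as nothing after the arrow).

  | bacc
  | abaa => ab
  | cbbaca
  | aabbcac => bbcac => aac => c

aa->; bbc->a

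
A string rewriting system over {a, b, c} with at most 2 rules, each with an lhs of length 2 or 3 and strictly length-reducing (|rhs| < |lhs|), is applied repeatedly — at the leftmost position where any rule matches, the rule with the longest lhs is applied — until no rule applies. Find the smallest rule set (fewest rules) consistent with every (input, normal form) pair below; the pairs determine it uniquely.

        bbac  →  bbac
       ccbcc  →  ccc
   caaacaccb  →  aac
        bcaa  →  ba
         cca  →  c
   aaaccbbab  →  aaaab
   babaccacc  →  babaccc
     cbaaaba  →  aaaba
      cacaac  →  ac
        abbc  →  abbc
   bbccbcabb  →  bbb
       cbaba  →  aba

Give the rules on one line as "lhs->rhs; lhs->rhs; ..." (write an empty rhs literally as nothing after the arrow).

  | bbac
  | ccbcc => ccc
  | caaacaccb => aacaccb => aaccb => aac
  | bcaa => ba

ca->; cb->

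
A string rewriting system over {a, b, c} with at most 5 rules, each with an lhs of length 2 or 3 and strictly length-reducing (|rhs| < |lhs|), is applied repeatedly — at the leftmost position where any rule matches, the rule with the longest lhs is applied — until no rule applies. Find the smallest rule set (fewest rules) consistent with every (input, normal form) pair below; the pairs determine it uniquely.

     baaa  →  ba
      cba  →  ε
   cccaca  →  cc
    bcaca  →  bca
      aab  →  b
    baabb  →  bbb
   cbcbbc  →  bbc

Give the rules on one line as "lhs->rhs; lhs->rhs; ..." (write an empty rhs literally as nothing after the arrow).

aa->; ac->; cb->a; cca->c

  | baaa => ba
  | cba => aa => ε
  | cccaca => ccca => cc
  | bcaca => bca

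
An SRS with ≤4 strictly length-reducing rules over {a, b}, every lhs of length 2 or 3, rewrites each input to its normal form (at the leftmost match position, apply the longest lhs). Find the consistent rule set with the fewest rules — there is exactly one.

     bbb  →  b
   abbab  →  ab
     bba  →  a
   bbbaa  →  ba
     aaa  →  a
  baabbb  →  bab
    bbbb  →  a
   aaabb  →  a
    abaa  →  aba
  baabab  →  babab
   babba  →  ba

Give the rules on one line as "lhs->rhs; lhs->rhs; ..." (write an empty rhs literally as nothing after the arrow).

  | bbb => b
  | abbab => aaab => aab => ab
  | bba => aa => a
  | bbbaa => baa => ba

aa->a; bb->a; bbb->b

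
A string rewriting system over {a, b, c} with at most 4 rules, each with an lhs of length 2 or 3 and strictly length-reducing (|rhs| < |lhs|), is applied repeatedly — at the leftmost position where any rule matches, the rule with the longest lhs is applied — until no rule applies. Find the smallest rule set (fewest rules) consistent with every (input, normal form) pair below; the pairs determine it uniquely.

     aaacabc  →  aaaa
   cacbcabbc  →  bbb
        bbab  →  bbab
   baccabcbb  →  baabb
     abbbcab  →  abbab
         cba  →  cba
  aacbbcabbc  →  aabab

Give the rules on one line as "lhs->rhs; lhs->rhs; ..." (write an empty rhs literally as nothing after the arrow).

ac->a; bc->; caa->bb

  | aaacabc => aaaabc => aaaa
  | cacbcabbc => cabcabbc => caabbc => bbbbc => bbb
  | bbab
  | baccabcbb => bacabcbb => baabcbb => baabb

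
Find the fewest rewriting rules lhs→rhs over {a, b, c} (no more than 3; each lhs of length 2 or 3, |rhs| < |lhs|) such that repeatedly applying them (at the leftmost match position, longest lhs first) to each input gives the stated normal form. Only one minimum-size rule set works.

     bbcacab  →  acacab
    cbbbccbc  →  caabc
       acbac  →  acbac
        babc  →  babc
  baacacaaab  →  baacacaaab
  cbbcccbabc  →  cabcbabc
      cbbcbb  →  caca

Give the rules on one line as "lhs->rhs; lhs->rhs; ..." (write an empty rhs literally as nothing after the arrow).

bb->a; cc->b

  | bbcacab => acacab
  | cbbbccbc => cabccbc => cabbbc => caabc
  | acbac
  | babc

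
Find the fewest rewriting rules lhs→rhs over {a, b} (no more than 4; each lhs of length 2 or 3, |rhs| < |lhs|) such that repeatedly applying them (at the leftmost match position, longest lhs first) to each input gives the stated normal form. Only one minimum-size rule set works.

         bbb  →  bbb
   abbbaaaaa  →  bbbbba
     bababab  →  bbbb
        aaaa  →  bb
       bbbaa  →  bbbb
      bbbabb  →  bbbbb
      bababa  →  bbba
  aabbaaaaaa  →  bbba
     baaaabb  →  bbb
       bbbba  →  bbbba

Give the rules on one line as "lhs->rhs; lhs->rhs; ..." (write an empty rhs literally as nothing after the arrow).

  | bbb
  | abbbaaaaa => bbbaaaaa => bbbbaaa => bbbbba
  | bababab => bbbab => bbbb
  | aaaa => baa => bb

aa->b; aab->a; ab->b; aba->b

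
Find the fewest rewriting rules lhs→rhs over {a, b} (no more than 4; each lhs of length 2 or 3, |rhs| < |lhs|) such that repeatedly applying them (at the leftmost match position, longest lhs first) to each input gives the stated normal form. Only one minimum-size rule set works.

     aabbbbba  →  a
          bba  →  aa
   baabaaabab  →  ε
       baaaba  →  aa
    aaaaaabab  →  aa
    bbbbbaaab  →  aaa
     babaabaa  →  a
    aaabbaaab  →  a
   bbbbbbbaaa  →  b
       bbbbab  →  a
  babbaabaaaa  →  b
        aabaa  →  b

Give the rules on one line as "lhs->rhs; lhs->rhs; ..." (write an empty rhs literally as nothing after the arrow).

ab->; aba->bb; ba->b; bb->a

  | aabbbbba => abbbba => bbba => aba => bb => a
  | bba => aa
  | baabaaabab => babaaabab => bbaaabab => aaaabab => aaabbb => aabb => ab => ε
  | baaaba => baaba => baba => bba => aa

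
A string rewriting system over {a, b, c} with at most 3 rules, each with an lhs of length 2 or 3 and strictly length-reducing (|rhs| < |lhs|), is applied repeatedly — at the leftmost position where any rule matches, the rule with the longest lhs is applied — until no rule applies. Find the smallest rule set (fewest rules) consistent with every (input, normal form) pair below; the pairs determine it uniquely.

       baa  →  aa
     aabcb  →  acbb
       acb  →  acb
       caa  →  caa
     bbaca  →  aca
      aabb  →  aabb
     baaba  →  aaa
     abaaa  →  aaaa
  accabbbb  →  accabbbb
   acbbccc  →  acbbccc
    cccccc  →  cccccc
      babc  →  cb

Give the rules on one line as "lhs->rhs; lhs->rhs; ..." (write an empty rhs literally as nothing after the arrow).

  | baa => aa
  | aabcb => acbb
  | acb
  | caa

abc->cb; ba->a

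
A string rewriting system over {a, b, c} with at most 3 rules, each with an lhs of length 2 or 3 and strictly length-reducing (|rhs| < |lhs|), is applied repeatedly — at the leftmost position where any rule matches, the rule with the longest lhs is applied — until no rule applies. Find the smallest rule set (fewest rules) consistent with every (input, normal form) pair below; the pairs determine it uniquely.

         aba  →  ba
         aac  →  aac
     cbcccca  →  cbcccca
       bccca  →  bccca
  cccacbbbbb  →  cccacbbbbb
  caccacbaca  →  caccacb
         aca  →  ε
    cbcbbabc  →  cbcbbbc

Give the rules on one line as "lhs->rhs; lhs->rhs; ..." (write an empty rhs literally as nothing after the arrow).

ab->b; aca->

  | aba => ba
  | aac
  | cbcccca
  | bccca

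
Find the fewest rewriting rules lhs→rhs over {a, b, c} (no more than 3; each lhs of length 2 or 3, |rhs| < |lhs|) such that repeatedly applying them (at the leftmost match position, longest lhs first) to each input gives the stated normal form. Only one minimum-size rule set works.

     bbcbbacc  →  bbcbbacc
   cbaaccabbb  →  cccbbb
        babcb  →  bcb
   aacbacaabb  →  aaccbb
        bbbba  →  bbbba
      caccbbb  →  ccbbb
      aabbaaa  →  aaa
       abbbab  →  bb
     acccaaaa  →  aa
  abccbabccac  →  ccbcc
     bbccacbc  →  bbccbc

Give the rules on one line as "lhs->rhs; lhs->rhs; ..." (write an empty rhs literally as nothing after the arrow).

ab->; baa->c; ca->

  | bbcbbacc
  | cbaaccabbb => ccccabbb => cccbbb
  | babcb => bcb
  | aacbacaabb => aacbaabb => aaccbb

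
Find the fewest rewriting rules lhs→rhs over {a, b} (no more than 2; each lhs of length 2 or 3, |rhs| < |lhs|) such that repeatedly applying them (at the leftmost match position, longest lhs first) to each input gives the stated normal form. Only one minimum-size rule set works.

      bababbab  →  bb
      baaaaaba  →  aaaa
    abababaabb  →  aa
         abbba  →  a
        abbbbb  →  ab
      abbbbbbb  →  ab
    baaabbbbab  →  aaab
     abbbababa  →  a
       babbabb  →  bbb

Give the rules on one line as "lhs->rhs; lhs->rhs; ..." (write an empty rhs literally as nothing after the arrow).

  | bababbab => babbab => bbab => bb
  | baaaaaba => aaaaba => aaaa
  | abababaabb => ababaabb => abaabb => aabb => aa
  | abbba => aba => a

abb->a; ba->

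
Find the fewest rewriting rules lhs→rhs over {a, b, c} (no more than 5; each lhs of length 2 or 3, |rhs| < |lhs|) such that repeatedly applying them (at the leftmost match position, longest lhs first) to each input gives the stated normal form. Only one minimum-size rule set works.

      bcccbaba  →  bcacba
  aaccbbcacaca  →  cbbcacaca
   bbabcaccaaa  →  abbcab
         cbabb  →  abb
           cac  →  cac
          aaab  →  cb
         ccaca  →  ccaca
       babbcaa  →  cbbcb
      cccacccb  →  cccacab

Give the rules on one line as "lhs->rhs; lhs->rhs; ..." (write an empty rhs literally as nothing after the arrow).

aa->b; bab->cb; bba->ab; ccb->ab

  | bcccbaba => bcababa => bcacba
  | aaccbbcacaca => bccbbcacaca => babbcacaca => cbbcacaca
  | bbabcaccaaa => abbcaccaaa => abbcaccba => abbcaaba => abbcbba => abbcab
  | cbabb => ccbb => abb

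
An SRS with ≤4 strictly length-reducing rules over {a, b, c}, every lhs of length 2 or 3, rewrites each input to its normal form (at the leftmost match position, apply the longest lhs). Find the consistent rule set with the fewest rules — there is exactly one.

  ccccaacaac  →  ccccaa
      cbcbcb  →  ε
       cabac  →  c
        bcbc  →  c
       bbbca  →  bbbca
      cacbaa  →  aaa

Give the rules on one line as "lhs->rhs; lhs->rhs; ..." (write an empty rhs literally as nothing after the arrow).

ac->; ba->; cb->a

  | ccccaacaac => ccccaaac => ccccaa
  | cbcbcb => acbcb => bcb => ba => ε
  | cabac => cac => c
  | bcbc => bac => c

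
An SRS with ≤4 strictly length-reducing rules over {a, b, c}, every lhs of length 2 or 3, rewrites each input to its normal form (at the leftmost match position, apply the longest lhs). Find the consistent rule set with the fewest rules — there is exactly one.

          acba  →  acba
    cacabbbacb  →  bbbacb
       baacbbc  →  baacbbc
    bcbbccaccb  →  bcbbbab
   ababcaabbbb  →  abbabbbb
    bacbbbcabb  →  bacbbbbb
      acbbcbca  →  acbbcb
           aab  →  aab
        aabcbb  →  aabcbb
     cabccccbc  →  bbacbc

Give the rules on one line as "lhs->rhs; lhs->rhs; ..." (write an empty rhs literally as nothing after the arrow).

aba->ab; ca->; ccc->ba

  | acba
  | cacabbbacb => cabbbacb => bbbacb
  | baacbbc
  | bcbbccaccb => bcbbcccb => bcbbbab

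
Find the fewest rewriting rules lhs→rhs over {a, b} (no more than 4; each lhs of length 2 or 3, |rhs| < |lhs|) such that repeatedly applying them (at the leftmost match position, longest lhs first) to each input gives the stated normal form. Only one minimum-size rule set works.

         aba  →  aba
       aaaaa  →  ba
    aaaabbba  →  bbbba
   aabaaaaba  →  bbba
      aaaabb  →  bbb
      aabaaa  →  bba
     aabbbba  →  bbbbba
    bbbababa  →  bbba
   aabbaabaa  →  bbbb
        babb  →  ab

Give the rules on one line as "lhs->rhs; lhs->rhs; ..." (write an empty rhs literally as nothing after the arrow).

  | aba
  | aaaaa => baaa => ba
  | aaaabbba => baabbba => bbbba
  | aabaaaaba => bbaaaaba => bbaaba => bbba

aa->b; baa->b; bab->a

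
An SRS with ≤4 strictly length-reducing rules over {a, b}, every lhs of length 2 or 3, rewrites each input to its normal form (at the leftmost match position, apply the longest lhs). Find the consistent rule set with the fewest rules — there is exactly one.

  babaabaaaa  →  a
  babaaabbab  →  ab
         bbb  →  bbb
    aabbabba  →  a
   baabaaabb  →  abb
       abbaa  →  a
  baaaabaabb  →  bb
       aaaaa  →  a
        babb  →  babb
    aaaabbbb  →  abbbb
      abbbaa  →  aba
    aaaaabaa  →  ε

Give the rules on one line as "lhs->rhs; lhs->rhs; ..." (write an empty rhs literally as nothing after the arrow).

aa->a; aaa->; baa->aa; bba->

  | babaabaaaa => baaabaaaa => aaabaaaa => baaaa => aaaa => a
  | babaaabbab => baaaabbab => aaaabbab => abbab => ab
  | bbb
  | aabbabba => abbabba => abba => a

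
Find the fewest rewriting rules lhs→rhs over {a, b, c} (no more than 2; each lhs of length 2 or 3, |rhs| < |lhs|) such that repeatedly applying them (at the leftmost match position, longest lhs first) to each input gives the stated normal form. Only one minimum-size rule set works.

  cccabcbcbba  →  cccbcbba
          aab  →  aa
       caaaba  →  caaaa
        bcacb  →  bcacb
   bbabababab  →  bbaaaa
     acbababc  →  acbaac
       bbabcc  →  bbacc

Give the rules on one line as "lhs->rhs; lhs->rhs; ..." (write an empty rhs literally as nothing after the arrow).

ab->a; cab->

  | cccabcbcbba => cccbcbba
  | aab => aa
  | caaaba => caaaa
  | bcacb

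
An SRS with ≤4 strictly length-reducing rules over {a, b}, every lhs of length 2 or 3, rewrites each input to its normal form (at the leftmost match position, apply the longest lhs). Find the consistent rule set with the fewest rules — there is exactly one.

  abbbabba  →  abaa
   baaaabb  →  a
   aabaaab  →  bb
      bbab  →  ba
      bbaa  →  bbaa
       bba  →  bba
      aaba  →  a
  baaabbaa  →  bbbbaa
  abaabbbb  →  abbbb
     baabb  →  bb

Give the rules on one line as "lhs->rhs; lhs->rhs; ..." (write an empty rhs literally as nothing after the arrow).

  | abbbabba => abbaba => abaa
  | baaaabb => bbabb => bab => a
  | aabaaab => aaab => bb
  | bbab => ba

aaa->b; aab->; bab->a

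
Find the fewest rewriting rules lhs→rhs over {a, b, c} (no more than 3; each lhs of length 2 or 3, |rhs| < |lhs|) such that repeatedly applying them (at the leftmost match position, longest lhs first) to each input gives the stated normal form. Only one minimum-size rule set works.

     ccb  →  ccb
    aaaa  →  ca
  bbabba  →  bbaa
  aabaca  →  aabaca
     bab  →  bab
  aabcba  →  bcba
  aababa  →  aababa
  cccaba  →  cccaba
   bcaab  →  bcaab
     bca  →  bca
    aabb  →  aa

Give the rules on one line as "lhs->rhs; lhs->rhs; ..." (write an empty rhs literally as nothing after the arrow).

aaa->c; abb->a; abc->bc

  | ccb
  | aaaa => ca
  | bbabba => bbaa
  | aabaca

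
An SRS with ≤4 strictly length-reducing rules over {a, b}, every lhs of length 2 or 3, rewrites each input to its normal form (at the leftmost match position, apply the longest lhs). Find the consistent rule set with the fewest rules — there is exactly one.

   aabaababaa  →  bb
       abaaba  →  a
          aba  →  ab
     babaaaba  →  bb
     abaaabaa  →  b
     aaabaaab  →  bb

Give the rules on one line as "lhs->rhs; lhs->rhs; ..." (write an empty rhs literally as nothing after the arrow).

aa->b; abb->; ba->b; bbb->bb

  | aabaababaa => bbaababaa => bbababaa => bbbabaa => bbabaa => bbbaa => bbaa => bba => bb
  | abaaba => ababa => abba => a
  | aba => ab
  | babaaaba => bbaaaba => bbaaba => bbaba => bbba => bba => bb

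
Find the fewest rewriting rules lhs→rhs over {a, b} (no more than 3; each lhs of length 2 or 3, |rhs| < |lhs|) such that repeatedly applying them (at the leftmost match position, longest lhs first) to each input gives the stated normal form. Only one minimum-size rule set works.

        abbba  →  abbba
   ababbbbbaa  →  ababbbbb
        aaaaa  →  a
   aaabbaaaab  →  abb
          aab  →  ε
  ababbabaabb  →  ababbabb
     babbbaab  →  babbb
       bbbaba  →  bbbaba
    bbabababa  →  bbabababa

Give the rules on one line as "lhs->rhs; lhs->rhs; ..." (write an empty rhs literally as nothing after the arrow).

  | abbba
  | ababbbbbaa => ababbbbb
  | aaaaa => aaa => a
  | aaabbaaaab => abbaaaab => abbaab => abb

aa->; aab->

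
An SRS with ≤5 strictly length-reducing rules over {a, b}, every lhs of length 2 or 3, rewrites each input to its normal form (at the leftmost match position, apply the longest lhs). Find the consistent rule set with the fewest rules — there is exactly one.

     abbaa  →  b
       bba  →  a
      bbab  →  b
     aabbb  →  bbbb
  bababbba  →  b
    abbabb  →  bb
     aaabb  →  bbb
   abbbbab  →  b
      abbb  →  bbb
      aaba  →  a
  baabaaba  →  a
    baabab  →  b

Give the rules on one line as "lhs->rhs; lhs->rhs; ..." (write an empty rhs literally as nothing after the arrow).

aa->b; ab->b; ba->b; bba->a

  | abbaa => bbaa => aa => b
  | bba => a
  | bbab => ab => b
  | aabbb => bbbb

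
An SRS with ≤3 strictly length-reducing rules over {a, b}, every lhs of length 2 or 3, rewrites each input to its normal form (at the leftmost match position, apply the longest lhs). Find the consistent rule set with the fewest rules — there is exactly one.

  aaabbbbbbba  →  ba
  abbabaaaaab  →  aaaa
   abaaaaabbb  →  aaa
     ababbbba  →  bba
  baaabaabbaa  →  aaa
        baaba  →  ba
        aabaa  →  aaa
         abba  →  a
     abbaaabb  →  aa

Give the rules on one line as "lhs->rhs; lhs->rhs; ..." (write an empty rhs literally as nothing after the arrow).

  | aaabbbbbbba => aabbbbba => abbba => ba
  | abbabaaaaab => abaaaaab => aaaaab => aaaa
  | abaaaaabbb => aaaaabbb => aaaab => aaa
  | ababbbba => abbbba => bba

ab->; abb->; baa->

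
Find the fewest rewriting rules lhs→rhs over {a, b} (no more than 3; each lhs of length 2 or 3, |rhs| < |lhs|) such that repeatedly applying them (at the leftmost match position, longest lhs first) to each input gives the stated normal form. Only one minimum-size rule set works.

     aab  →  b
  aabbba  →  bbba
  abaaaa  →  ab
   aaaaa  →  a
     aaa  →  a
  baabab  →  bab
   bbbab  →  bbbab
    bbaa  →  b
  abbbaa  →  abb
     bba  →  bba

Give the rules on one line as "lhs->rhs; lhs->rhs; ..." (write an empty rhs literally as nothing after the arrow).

aa->; aba->ab; baa->

  | aab => b
  | aabbba => bbba
  | abaaaa => abaaa => abaa => aba => ab
  | aaaaa => aaa => a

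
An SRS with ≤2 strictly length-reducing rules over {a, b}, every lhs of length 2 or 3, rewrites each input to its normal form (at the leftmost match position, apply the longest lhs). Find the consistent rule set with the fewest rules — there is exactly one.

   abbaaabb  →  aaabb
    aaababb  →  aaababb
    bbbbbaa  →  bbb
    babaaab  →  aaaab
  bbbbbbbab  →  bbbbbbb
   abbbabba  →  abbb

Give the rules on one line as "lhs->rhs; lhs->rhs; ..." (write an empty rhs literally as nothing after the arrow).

baa->aa; bba->b

  | abbaaabb => abaabb => aaabb
  | aaababb
  | bbbbbaa => bbbba => bbb
  | babaaab => baaaab => aaaab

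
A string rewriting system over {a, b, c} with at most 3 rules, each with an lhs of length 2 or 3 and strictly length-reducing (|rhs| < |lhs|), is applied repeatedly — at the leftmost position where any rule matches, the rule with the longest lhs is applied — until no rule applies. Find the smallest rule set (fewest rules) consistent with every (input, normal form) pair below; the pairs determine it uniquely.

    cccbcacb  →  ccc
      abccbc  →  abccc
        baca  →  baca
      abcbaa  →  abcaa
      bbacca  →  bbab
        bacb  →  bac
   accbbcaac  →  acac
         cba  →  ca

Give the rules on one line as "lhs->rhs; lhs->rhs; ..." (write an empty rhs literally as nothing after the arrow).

cb->c; cca->b

  | cccbcacb => ccccacb => ccbcb => cccb => ccc
  | abccbc => abccc
  | baca
  | abcbaa => abcaa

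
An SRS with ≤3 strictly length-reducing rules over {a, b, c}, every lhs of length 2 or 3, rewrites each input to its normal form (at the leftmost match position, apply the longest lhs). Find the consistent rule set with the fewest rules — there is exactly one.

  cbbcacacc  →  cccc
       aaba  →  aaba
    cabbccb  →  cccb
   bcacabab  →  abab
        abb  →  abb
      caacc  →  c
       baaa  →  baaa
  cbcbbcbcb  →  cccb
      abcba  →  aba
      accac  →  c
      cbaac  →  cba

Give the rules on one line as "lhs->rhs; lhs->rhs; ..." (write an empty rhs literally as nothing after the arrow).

  | cbbcacacc => cccacacc => cccacc => cccc
  | aaba
  | cabbccb => cacccb => cccb
  | bcacabab => acabab => abab

ac->; bbc->cc; bc->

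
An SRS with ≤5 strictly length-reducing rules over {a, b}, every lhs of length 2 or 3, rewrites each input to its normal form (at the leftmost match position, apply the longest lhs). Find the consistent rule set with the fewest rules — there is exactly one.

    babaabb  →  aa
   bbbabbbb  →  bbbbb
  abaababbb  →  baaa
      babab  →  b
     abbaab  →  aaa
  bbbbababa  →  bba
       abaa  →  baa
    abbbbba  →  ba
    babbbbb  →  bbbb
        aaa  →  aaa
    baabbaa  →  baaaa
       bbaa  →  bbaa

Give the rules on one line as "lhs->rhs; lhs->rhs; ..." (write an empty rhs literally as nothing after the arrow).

  | babaabb => aabb => aab => aa
  | bbbabbbb => bbbbb
  | abaababbb => baababbb => baaabbb => baaabb => baaab => baaa
  | babab => ab => b

aab->aa; ab->b; abb->a; bab->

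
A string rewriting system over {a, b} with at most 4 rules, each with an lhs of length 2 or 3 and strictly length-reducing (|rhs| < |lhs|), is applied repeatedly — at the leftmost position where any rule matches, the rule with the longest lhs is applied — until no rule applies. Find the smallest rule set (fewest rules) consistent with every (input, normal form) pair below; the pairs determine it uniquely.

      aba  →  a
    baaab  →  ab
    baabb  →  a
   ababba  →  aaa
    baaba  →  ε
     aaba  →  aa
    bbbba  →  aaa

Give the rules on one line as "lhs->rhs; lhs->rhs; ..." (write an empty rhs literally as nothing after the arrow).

  | aba => a
  | baaab => ab
  | baabb => bb => a
  | ababba => abba => aaa

ba->; baa->; bb->a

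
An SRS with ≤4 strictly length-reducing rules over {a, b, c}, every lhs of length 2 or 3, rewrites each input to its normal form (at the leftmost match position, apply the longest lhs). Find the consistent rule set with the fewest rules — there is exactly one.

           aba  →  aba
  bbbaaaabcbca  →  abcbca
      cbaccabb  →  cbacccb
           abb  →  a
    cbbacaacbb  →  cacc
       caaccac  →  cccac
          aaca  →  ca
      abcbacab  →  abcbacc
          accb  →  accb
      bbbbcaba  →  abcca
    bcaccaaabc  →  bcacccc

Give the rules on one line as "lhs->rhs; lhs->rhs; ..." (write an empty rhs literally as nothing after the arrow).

aa->; bb->; bbb->a; cab->cc

  | aba
  | bbbaaaabcbca => aaaaabcbca => aaabcbca => abcbca
  | cbaccabb => cbacccb
  | abb => a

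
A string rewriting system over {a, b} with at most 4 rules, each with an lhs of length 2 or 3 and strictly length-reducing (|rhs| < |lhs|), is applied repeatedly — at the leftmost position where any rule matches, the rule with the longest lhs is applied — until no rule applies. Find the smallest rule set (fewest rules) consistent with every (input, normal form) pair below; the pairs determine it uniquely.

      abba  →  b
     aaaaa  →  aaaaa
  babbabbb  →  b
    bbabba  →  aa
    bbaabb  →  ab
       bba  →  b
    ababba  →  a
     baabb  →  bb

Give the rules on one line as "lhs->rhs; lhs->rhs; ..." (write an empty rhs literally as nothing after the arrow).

aab->; abb->bb; ba->; bab->a

  | abba => bba => b
  | aaaaa
  | babbabbb => ababbb => aabb => b
  | bbabba => baba => aa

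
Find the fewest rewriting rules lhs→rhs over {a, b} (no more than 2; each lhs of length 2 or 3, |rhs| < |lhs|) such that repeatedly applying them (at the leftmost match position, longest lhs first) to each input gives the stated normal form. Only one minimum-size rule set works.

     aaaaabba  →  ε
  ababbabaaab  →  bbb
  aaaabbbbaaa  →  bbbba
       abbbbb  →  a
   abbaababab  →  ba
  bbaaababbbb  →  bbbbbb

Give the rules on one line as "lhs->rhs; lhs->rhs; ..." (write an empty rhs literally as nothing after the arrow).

aa->; ab->a

  | aaaaabba => aaabba => abba => aba => aa => ε
  | ababbabaaab => aabbabaaab => bbabaaab => bbaaaab => bbaab => bbb
  | aaaabbbbaaa => aabbbbaaa => bbbbaaa => bbbba
  | abbbbb => abbbb => abbb => abb => ab => a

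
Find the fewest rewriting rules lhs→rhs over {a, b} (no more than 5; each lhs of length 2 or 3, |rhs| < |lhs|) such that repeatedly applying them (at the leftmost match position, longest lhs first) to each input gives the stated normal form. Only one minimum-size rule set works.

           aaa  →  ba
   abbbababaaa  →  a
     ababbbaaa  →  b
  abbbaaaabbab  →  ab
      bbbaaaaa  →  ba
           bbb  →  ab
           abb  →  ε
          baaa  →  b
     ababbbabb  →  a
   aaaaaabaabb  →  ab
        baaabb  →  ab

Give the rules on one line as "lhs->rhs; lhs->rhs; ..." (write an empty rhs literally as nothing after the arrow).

aa->b; abb->; bab->ba; bb->a

  | aaa => ba
  | abbbababaaa => bababaaa => baabaaa => bbbaaa => abaaa => abba => a
  | ababbbaaa => ababbaaa => ababaaa => abaaaa => abbaa => aa => b
  | abbbaaaabbab => baaaabbab => bbaabbab => aaabbab => babbab => babab => baab => bbb => ab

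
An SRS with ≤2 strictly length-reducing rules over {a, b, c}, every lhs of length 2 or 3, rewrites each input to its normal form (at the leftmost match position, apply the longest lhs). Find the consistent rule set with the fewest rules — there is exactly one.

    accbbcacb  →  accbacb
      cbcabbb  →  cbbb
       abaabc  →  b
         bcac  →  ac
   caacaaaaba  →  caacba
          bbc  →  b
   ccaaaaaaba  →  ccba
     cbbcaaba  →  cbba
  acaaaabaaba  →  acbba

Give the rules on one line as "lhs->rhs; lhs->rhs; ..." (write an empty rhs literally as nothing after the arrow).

  | accbbcacb => accbacb
  | cbcabbb => cabbb => cbbb
  | abaabc => baabc => babc => bbc => b
  | bcac => ac

ab->b; bc->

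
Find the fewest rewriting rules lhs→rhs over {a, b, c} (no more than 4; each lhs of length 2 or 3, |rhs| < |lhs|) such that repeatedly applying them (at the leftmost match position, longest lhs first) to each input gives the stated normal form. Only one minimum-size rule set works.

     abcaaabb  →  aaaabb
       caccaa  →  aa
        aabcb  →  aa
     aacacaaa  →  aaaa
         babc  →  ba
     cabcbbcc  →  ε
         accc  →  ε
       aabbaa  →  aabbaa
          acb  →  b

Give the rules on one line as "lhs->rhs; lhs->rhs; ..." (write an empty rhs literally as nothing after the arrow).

  | abcaaabb => aaaabb
  | caccaa => ccaa => aa
  | aabcb => aabc => aa
  | aacacaaa => aacaaa => aaaa

ac->; bc->; bcb->bc; cc->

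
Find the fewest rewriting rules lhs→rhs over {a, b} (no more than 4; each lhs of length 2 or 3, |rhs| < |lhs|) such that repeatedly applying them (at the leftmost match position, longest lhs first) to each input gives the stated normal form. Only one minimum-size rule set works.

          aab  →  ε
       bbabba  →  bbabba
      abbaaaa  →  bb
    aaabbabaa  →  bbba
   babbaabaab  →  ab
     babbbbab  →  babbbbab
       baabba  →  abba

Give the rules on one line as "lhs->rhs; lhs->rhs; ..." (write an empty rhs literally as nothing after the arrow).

  | aab => ε
  | bbabba
  | abbaaaa => abaaa => aaa => bb
  | aaabbabaa => bbbbabaa => bbbbaa => bbba

aaa->bb; aab->; baa->a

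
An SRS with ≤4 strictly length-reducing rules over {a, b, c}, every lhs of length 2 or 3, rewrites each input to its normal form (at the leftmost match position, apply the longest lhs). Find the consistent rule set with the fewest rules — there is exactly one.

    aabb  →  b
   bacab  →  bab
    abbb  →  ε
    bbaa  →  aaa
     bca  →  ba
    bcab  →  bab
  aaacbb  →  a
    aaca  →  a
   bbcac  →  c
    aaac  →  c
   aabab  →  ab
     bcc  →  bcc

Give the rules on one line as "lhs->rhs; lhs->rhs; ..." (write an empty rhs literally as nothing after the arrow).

  | aabb => b
  | bacab => bcab => bab
  | abbb => aab => ε
  | bbaa => aaa

aab->; ac->c; bb->a; ca->a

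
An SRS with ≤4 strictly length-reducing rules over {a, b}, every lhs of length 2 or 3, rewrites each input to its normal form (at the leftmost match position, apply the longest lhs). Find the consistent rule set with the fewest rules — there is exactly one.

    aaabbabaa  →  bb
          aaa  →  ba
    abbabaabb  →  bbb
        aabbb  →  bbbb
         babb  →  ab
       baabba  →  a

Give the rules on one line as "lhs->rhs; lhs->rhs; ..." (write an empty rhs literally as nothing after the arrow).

aa->b; bab->a; bba->a

  | aaabbabaa => babbabaa => ababaa => aaaa => baa => bb
  | aaa => ba
  | abbabaabb => aabaabb => bbaabb => aabb => bbb
  | aabbb => bbbb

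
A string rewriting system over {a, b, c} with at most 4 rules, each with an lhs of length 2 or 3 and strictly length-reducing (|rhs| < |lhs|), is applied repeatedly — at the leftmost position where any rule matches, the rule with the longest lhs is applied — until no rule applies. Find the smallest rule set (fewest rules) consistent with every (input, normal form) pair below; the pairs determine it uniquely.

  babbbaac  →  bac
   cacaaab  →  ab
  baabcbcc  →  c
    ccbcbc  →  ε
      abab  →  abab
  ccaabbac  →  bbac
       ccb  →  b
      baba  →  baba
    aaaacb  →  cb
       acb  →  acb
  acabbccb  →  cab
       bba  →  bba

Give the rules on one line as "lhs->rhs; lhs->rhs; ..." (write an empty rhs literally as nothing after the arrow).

aa->; aca->ca; bc->c; cc->

  | babbbaac => babbbc => babbc => babc => bac
  | cacaaab => ccaaab => aaab => ab
  | baabcbcc => bbcbcc => bcbcc => cbcc => ccc => c
  | ccbcbc => bcbc => cbc => cc => ε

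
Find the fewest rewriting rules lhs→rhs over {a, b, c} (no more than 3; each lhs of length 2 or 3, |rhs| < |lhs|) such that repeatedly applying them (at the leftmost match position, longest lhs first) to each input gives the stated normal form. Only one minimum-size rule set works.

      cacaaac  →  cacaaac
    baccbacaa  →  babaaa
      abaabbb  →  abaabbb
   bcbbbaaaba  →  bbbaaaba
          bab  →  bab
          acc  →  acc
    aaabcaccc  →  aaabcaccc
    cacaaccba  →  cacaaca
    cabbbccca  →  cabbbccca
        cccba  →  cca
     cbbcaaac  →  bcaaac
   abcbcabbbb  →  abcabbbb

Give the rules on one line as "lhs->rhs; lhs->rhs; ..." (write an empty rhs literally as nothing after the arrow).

bac->ba; cb->

  | cacaaac
  | baccbacaa => bacbacaa => babacaa => babaaa
  | abaabbb
  | bcbbbaaaba => bbbaaaba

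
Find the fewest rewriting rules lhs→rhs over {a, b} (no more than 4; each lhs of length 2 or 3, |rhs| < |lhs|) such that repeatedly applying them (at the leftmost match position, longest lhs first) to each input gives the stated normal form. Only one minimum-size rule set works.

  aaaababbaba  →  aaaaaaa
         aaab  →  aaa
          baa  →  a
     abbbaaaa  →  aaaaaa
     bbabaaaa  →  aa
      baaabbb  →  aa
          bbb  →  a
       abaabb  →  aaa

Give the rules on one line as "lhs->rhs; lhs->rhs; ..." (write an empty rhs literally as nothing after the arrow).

aab->aa; aba->aa; ba->; bbb->a

  | aaaababbaba => aaaaabbaba => aaaaababa => aaaaaaba => aaaaaaa
  | aaab => aaa
  | baa => a
  | abbbaaaa => aaaaaa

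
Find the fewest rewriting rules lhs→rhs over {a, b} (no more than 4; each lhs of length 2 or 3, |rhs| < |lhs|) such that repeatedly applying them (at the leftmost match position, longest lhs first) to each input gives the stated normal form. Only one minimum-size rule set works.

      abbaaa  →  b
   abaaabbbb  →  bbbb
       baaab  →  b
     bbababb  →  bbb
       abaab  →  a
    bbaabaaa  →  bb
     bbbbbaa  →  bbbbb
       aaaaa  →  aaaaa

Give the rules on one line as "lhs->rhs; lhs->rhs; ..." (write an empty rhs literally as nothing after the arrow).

  | abbaaa => bbaaa => bba => b
  | abaaabbbb => aaabbbb => aabbbb => abbbb => bbbb
  | baaab => bab => b
  | bbababb => bbabb => bbb

ab->; abb->bb; ba->; baa->b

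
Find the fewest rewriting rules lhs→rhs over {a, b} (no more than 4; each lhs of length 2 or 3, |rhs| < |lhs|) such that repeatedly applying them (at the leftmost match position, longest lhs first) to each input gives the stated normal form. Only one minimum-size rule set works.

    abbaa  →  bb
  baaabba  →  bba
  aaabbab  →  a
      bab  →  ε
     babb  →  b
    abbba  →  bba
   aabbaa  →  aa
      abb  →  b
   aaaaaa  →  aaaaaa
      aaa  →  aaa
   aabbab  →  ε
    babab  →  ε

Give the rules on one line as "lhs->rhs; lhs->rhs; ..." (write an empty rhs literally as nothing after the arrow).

  | abbaa => baa => bb
  | baaabba => bbabba => bba
  | aaabbab => aabab => aab => a
  | bab => ε

ab->; baa->bb; bab->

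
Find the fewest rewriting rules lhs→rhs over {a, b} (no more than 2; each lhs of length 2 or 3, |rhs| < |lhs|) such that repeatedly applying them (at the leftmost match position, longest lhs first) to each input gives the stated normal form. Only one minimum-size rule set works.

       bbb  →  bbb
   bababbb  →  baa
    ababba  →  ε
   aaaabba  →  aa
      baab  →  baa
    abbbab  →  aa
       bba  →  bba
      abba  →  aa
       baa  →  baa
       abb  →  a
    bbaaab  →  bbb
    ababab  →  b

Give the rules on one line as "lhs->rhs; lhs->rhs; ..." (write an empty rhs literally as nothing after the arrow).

aaa->; ab->a

  | bbb
  | bababbb => baabbb => baabb => baab => baa
  | ababba => aabba => aaba => aaa => ε
  | aaaabba => abba => aba => aa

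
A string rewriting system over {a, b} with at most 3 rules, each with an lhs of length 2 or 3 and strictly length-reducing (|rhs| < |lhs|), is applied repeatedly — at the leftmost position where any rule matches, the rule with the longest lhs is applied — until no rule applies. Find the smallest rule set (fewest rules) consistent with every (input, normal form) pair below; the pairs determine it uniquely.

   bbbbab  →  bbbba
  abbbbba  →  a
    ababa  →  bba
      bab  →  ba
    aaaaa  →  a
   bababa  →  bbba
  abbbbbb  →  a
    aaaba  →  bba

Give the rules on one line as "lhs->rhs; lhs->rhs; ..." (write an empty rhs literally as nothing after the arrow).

  | bbbbab => bbbba
  | abbbbba => abbbba => abbba => abba => aba => aa => a
  | ababa => aaba => bba
  | bab => ba

aa->a; aab->bb; ab->a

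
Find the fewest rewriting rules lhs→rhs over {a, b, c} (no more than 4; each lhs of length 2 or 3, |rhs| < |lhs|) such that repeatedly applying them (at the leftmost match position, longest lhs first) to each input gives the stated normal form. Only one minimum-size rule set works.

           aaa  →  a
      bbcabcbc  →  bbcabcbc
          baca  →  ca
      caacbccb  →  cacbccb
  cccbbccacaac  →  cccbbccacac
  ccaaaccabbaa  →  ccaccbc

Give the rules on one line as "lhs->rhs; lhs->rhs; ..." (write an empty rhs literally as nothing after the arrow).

aa->a; aba->bc; ba->

  | aaa => aa => a
  | bbcabcbc
  | baca => ca
  | caacbccb => cacbccb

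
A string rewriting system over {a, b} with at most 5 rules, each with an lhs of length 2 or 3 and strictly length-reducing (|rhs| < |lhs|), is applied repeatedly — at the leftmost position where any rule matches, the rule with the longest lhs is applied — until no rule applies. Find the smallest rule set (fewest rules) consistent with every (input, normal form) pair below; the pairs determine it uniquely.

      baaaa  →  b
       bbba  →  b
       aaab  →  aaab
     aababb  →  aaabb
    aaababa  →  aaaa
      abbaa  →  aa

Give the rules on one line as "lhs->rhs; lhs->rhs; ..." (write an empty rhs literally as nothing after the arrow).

  | baaaa => baa => b
  | bbba => b
  | aaab
  | aababb => aaabb

ba->; baa->b; bab->ab; bba->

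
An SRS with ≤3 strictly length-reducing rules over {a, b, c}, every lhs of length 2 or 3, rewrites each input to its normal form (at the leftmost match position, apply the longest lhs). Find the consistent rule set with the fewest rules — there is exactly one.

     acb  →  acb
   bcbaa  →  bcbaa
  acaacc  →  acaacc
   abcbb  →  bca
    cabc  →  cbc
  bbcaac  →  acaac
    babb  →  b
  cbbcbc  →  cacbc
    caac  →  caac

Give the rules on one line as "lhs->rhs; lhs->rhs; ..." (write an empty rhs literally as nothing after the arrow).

  | acb
  | bcbaa
  | acaacc
  | abcbb => bcbb => bca

ab->b; bb->a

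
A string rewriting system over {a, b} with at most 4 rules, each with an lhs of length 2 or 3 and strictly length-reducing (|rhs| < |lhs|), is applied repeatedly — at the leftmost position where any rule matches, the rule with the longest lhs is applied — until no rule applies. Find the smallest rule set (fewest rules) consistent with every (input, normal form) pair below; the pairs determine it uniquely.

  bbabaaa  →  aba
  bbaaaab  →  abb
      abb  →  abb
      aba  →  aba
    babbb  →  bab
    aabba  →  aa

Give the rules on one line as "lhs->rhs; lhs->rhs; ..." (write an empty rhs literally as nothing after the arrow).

  | bbabaaa => baaa => aba
  | bbaaaab => aaab => abb
  | abb
  | aba

aaa->ab; baa->ab; bba->; bbb->b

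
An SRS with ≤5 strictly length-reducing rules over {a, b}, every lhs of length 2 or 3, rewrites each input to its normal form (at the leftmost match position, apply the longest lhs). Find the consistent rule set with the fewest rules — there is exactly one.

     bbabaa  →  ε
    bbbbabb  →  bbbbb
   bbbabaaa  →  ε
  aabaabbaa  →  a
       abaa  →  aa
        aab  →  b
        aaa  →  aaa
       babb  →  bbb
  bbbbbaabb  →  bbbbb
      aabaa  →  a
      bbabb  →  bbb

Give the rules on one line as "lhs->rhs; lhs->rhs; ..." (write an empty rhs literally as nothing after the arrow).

aab->b; ba->; bab->bb; bba->b

  | bbabaa => bbaa => ba => ε
  | bbbbabb => bbbbb
  | bbbabaaa => bbbaaa => bbaa => ba => ε
  | aabaabbaa => baabbaa => abbaa => aba => a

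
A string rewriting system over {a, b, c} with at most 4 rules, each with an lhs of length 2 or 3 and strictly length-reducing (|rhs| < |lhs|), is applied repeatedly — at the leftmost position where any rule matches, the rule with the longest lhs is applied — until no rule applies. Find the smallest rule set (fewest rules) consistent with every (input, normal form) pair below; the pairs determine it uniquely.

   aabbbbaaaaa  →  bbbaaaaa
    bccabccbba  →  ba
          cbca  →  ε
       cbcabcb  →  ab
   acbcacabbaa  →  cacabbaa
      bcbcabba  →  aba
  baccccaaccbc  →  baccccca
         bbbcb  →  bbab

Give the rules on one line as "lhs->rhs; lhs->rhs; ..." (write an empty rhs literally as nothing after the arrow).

aab->; acb->; bc->a; caa->

  | aabbbbaaaaa => bbbaaaaa
  | bccabccbba => acabccbba => acaacbba => acbba => ba
  | cbca => caa => ε
  | cbcabcb => caabcb => bcb => ab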